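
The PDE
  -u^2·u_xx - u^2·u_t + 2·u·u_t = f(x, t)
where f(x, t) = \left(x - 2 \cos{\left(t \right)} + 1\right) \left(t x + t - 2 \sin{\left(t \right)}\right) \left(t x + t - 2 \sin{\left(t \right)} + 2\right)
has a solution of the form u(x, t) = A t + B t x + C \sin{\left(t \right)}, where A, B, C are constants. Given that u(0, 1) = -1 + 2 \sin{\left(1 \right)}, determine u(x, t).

Substitute the ansatz u = A t + B t x + C \sin{\left(t \right)} into the left-hand side.
Derivatives of the ansatz:
  u_xx = 0
  u_t = A + B x + C \cos{\left(t \right)}
Term by term:
  -u^2·u_xx = 0
  -u^2·u_t = - A^{3} t^{2} - 3 A^{2} B t^{2} x - A^{2} C t^{2} \cos{\left(t \right)} - 2 A^{2} C t \sin{\left(t \right)} - 3 A B^{2} t^{2} x^{2} - 2 A B C t^{2} x \cos{\left(t \right)} - 4 A B C t x \sin{\left(t \right)} - 2 A C^{2} t \sin{\left(t \right)} \cos{\left(t \right)} - A C^{2} \sin^{2}{\left(t \right)} - B^{3} t^{2} x^{3} - B^{2} C t^{2} x^{2} \cos{\left(t \right)} - 2 B^{2} C t x^{2} \sin{\left(t \right)} - 2 B C^{2} t x \sin{\left(t \right)} \cos{\left(t \right)} - B C^{2} x \sin^{2}{\left(t \right)} - C^{3} \sin^{2}{\left(t \right)} \cos{\left(t \right)}
  2·u·u_t = 2 A^{2} t + 4 A B t x + 2 A C t \cos{\left(t \right)} + 2 A C \sin{\left(t \right)} + 2 B^{2} t x^{2} + 2 B C t x \cos{\left(t \right)} + 2 B C x \sin{\left(t \right)} + 2 C^{2} \sin{\left(t \right)} \cos{\left(t \right)}
So the left-hand side equals
  - A^{3} t^{2} - 3 A^{2} B t^{2} x - A^{2} C t^{2} \cos{\left(t \right)} - 2 A^{2} C t \sin{\left(t \right)} + 2 A^{2} t - 3 A B^{2} t^{2} x^{2} - 2 A B C t^{2} x \cos{\left(t \right)} - 4 A B C t x \sin{\left(t \right)} + 4 A B t x - 2 A C^{2} t \sin{\left(t \right)} \cos{\left(t \right)} - A C^{2} \sin^{2}{\left(t \right)} + 2 A C t \cos{\left(t \right)} + 2 A C \sin{\left(t \right)} - B^{3} t^{2} x^{3} - B^{2} C t^{2} x^{2} \cos{\left(t \right)} - 2 B^{2} C t x^{2} \sin{\left(t \right)} + 2 B^{2} t x^{2} - 2 B C^{2} t x \sin{\left(t \right)} \cos{\left(t \right)} - B C^{2} x \sin^{2}{\left(t \right)} + 2 B C t x \cos{\left(t \right)} + 2 B C x \sin{\left(t \right)} - C^{3} \sin^{2}{\left(t \right)} \cos{\left(t \right)} + 2 C^{2} \sin{\left(t \right)} \cos{\left(t \right)}
This must equal f(x, t) identically; expanded, f = t^{2} x^{3} - 2 t^{2} x^{2} \cos{\left(t \right)} + 3 t^{2} x^{2} - 4 t^{2} x \cos{\left(t \right)} + 3 t^{2} x - 2 t^{2} \cos{\left(t \right)} + t^{2} - 4 t x^{2} \sin{\left(t \right)} + 2 t x^{2} + 8 t x \sin{\left(t \right)} \cos{\left(t \right)} - 8 t x \sin{\left(t \right)} - 4 t x \cos{\left(t \right)} + 4 t x + 8 t \sin{\left(t \right)} \cos{\left(t \right)} - 4 t \sin{\left(t \right)} - 4 t \cos{\left(t \right)} + 2 t + 4 x \sin^{2}{\left(t \right)} - 4 x \sin{\left(t \right)} - 8 \sin^{2}{\left(t \right)} \cos{\left(t \right)} + 4 \sin^{2}{\left(t \right)} + 8 \sin{\left(t \right)} \cos{\left(t \right)} - 4 \sin{\left(t \right)}.
Matching coefficients of the independent functions:
(each divided by its leading coefficient; functions giving the same equation are listed together)
  [t]:  A^{2} - 1 = 0
  [t^{2}]:  A^{3} + 1 = 0
  [t x]:  A B - 1 = 0
  [t x^{2}]:  B^{2} - 1 = 0
  [t \sin{\left(t \right)}, t^{2} \cos{\left(t \right)}]:  A^{2} C - 2 = 0
  [t \cos{\left(t \right)}, \sin{\left(t \right)}]:  A C + 2 = 0
  [t^{2} x]:  A^{2} B + 1 = 0
  [t^{2} x^{2}]:  A B^{2} + 1 = 0
  [t^{2} x^{3}]:  B^{3} + 1 = 0
  [x \sin{\left(t \right)}, t x \cos{\left(t \right)}]:  B C + 2 = 0
  [x \sin^{2}{\left(t \right)}, t x \sin{\left(t \right)} \cos{\left(t \right)}]:  B C^{2} + 4 = 0
  [\sin{\left(t \right)} \cos{\left(t \right)}]:  C^{2} - 4 = 0
  [\sin^{2}{\left(t \right)} \cos{\left(t \right)}]:  C^{3} - 8 = 0
  [t x \sin{\left(t \right)}, t^{2} x \cos{\left(t \right)}]:  A B C - 2 = 0
  [t x^{2} \sin{\left(t \right)}, t^{2} x^{2} \cos{\left(t \right)}]:  B^{2} C - 2 = 0
  [t \sin{\left(t \right)} \cos{\left(t \right)}, \sin^{2}{\left(t \right)}]:  A C^{2} + 4 = 0
Solving: A = -1, B = -1, C = 2.
Check against the point condition:
  u(0, 1) = -1 + 2 \sin{\left(1 \right)}  ⟹  A + C \sin{\left(1 \right)} = -1 + 2 \sin{\left(1 \right)}  ✓
Hence u(x, t) = - t x - t + 2 \sin{\left(t \right)}.

Answer: u(x, t) = - t x - t + 2 \sin{\left(t \right)}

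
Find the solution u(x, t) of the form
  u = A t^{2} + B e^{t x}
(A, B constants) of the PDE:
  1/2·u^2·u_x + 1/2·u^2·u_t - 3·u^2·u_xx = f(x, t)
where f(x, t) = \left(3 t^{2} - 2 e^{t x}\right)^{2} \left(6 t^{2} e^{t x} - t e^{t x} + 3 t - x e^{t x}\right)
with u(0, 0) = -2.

Substitute the ansatz u = A t^{2} + B e^{t x} into the left-hand side.
Derivatives of the ansatz:
  u_x = B t e^{t x}
  u_t = 2 A t + B x e^{t x}
  u_xx = B t^{2} e^{t x}
Term by term:
  1/2·u^2·u_x = \frac{A^{2} B t^{5} e^{t x}}{2} + A B^{2} t^{3} e^{2 t x} + \frac{B^{3} t e^{3 t x}}{2}
  1/2·u^2·u_t = A^{3} t^{5} + \frac{A^{2} B t^{4} x e^{t x}}{2} + 2 A^{2} B t^{3} e^{t x} + A B^{2} t^{2} x e^{2 t x} + A B^{2} t e^{2 t x} + \frac{B^{3} x e^{3 t x}}{2}
  -3·u^2·u_xx = - 3 A^{2} B t^{6} e^{t x} - 6 A B^{2} t^{4} e^{2 t x} - 3 B^{3} t^{2} e^{3 t x}
So the left-hand side equals
  A^{3} t^{5} - 3 A^{2} B t^{6} e^{t x} + \frac{A^{2} B t^{5} e^{t x}}{2} + \frac{A^{2} B t^{4} x e^{t x}}{2} + 2 A^{2} B t^{3} e^{t x} - 6 A B^{2} t^{4} e^{2 t x} + A B^{2} t^{3} e^{2 t x} + A B^{2} t^{2} x e^{2 t x} + A B^{2} t e^{2 t x} - 3 B^{3} t^{2} e^{3 t x} + \frac{B^{3} t e^{3 t x}}{2} + \frac{B^{3} x e^{3 t x}}{2}
This must equal f(x, t) identically; expanded, f = 54 t^{6} e^{t x} - 9 t^{5} e^{t x} + 27 t^{5} - 9 t^{4} x e^{t x} - 72 t^{4} e^{2 t x} + 12 t^{3} e^{2 t x} - 36 t^{3} e^{t x} + 12 t^{2} x e^{2 t x} + 24 t^{2} e^{3 t x} - 4 t e^{3 t x} + 12 t e^{2 t x} - 4 x e^{3 t x}.
Matching coefficients of the independent functions:
  [t^{5}]:  A^{3} = 27
  [t e^{2 t x}, t^{3} e^{2 t x}, t^{2} x e^{2 t x}]:  A B^{2} = 12
  [t e^{3 t x}, x e^{3 t x}]:  \frac{B^{3}}{2} = -4
  [t^{2} e^{3 t x}]:  - 3 B^{3} = 24
  [t^{3} e^{t x}]:  2 A^{2} B = -36
  [t^{4} e^{2 t x}]:  - 6 A B^{2} = -72
  [t^{5} e^{t x}, t^{4} x e^{t x}]:  \frac{A^{2} B}{2} = -9
  [t^{6} e^{t x}]:  - 3 A^{2} B = 54
Solving: A = 3, B = -2.
Check against the point condition:
  u(0, 0) = -2  ⟹  B = -2  ✓
Hence u(x, t) = 3 t^{2} - 2 e^{t x}.

Answer: u(x, t) = 3 t^{2} - 2 e^{t x}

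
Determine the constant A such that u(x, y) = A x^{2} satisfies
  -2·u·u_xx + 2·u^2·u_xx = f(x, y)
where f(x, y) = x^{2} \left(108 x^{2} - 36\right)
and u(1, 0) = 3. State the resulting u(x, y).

Substitute the ansatz u = A x^{2} into the left-hand side.
Derivatives of the ansatz:
  u_xx = 2 A
Term by term:
  -2·u·u_xx = - 4 A^{2} x^{2}
  2·u^2·u_xx = 4 A^{3} x^{4}
So the left-hand side equals
  4 A^{3} x^{4} - 4 A^{2} x^{2}
This must equal f(x, y) identically; expanded, f = 108 x^{4} - 36 x^{2}.
Matching coefficients of the independent functions:
  [x^{2}]:  - 4 A^{2} = -36
  [x^{4}]:  4 A^{3} = 108
Solving: A = 3.
Check against the point condition:
  u(1, 0) = 3  ⟹  A = 3  ✓
Hence u(x, y) = 3 x^{2}.

Answer: u(x, y) = 3 x^{2}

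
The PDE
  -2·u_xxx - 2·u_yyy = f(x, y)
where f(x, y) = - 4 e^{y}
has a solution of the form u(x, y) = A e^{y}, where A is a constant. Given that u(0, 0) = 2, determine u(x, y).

Substitute the ansatz u = A e^{y} into the left-hand side.
Derivatives of the ansatz:
  u_xxx = 0
  u_yyy = A e^{y}
Term by term:
  -2·u_xxx = 0
  -2·u_yyy = - 2 A e^{y}
So the left-hand side equals
  - 2 A e^{y}
This must equal f(x, y) = - 4 e^{y} identically.
Matching coefficients of the independent functions:
  [e^{y}]:  - 2 A = -4
Solving: A = 2.
Check against the point condition:
  u(0, 0) = 2  ⟹  A = 2  ✓
Hence u(x, y) = 2 e^{y}.

Answer: u(x, y) = 2 e^{y}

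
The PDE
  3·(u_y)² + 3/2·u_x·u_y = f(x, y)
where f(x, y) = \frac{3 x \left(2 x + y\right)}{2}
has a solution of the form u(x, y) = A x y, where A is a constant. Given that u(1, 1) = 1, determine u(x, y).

Substitute the ansatz u = A x y into the left-hand side.
Derivatives of the ansatz:
  u_y = A x
  u_x = A y
Term by term:
  3·(u_y)² = 3 A^{2} x^{2}
  3/2·u_x·u_y = \frac{3 A^{2} x y}{2}
So the left-hand side equals
  3 A^{2} x^{2} + \frac{3 A^{2} x y}{2}
This must equal f(x, y) identically; expanded, f = 3 x^{2} + \frac{3 x y}{2}.
Matching coefficients of the independent functions:
  [x^{2}]:  3 A^{2} = 3
  [x y]:  \frac{3 A^{2}}{2} = \frac{3}{2}
These equations allow (A) = (-1) or (1).
Impose the point condition(s):
  u(1, 1) = 1  ⟹  A = 1
Only A = 1 satisfies everything.
Hence u(x, y) = x y.

Answer: u(x, y) = x y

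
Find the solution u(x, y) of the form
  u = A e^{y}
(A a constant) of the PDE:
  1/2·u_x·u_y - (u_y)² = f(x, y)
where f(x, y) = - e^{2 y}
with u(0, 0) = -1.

Substitute the ansatz u = A e^{y} into the left-hand side.
Derivatives of the ansatz:
  u_x = 0
  u_y = A e^{y}
Term by term:
  1/2·u_x·u_y = 0
  -(u_y)² = - A^{2} e^{2 y}
So the left-hand side equals
  - A^{2} e^{2 y}
This must equal f(x, y) = - e^{2 y} identically.
Matching coefficients of the independent functions:
  [e^{2 y}]:  - A^{2} = -1
These equations allow (A) = (-1) or (1).
Impose the point condition(s):
  u(0, 0) = -1  ⟹  A = -1
Only A = -1 satisfies everything.
Hence u(x, y) = - e^{y}.

Answer: u(x, y) = - e^{y}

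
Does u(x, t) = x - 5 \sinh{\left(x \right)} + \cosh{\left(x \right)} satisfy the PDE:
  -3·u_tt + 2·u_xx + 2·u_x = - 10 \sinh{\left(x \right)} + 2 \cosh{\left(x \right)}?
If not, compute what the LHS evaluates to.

Answer: No, the LHS evaluates to 2 - 8 e^{x}

Derivation:
Evaluate each term of the left-hand side for u = x - 5 \sinh{\left(x \right)} + \cosh{\left(x \right)}.
Derivatives:
  u_tt = 0
  u_xx = - 5 \sinh{\left(x \right)} + \cosh{\left(x \right)}
  u_x = \sinh{\left(x \right)} - 5 \cosh{\left(x \right)} + 1
Terms:
  -3·u_tt = 0
  2·u_xx = - 10 \sinh{\left(x \right)} + 2 \cosh{\left(x \right)}
  2·u_x = 2 \sinh{\left(x \right)} - 10 \cosh{\left(x \right)} + 2
Sum: LHS = 2 - 8 e^{x}
Given right-hand side: - 10 \sinh{\left(x \right)} + 2 \cosh{\left(x \right)}. Difference LHS − RHS = - 4 e^{x} + 2 - 6 e^{- x} ≠ 0, so u is not a solution.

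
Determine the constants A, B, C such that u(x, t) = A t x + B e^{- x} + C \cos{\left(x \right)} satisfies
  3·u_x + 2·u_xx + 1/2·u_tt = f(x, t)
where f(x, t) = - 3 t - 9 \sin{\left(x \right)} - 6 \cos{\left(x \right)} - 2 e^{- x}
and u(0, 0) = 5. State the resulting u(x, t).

Substitute the ansatz u = A t x + B e^{- x} + C \cos{\left(x \right)} into the left-hand side.
Derivatives of the ansatz:
  u_x = A t - B e^{- x} - C \sin{\left(x \right)}
  u_xx = B e^{- x} - C \cos{\left(x \right)}
  u_tt = 0
Term by term:
  3·u_x = 3 A t - 3 B e^{- x} - 3 C \sin{\left(x \right)}
  2·u_xx = 2 B e^{- x} - 2 C \cos{\left(x \right)}
  1/2·u_tt = 0
So the left-hand side equals
  3 A t - B e^{- x} - 3 C \sin{\left(x \right)} - 2 C \cos{\left(x \right)}
This must equal f(x, t) = - 3 t - 9 \sin{\left(x \right)} - 6 \cos{\left(x \right)} - 2 e^{- x} identically.
Matching coefficients of the independent functions:
  [t]:  3 A = -3
  [e^{- x}]:  - B = -2
  [\sin{\left(x \right)}]:  - 3 C = -9
  [\cos{\left(x \right)}]:  - 2 C = -6
Solving: A = -1, B = 2, C = 3.
Check against the point condition:
  u(0, 0) = 5  ⟹  B + C = 5  ✓
Hence u(x, t) = - t x + 3 \cos{\left(x \right)} + 2 e^{- x}.

Answer: u(x, t) = - t x + 3 \cos{\left(x \right)} + 2 e^{- x}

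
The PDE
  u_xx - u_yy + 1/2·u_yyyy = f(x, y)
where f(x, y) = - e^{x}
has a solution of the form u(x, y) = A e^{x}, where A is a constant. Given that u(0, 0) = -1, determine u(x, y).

Substitute the ansatz u = A e^{x} into the left-hand side.
Derivatives of the ansatz:
  u_xx = A e^{x}
  u_yy = 0
  u_yyyy = 0
Term by term:
  u_xx = A e^{x}
  -u_yy = 0
  1/2·u_yyyy = 0
So the left-hand side equals
  A e^{x}
This must equal f(x, y) = - e^{x} identically.
Matching coefficients of the independent functions:
  [e^{x}]:  A = -1
Solving: A = -1.
Check against the point condition:
  u(0, 0) = -1  ⟹  A = -1  ✓
Hence u(x, y) = - e^{x}.

Answer: u(x, y) = - e^{x}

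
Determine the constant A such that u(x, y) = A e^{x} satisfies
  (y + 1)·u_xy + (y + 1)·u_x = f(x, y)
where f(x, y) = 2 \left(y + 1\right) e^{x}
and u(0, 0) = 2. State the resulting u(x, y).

Substitute the ansatz u = A e^{x} into the left-hand side.
Derivatives of the ansatz:
  u_xy = 0
  u_x = A e^{x}
Term by term:
  (y + 1)·u_xy = 0
  (y + 1)·u_x = A y e^{x} + A e^{x}
So the left-hand side equals
  A y e^{x} + A e^{x}
This must equal f(x, y) identically; expanded, f = 2 y e^{x} + 2 e^{x}.
Matching coefficients of the independent functions:
  [y e^{x}, e^{x}]:  A = 2
Solving: A = 2.
Check against the point condition:
  u(0, 0) = 2  ⟹  A = 2  ✓
Hence u(x, y) = 2 e^{x}.

Answer: u(x, y) = 2 e^{x}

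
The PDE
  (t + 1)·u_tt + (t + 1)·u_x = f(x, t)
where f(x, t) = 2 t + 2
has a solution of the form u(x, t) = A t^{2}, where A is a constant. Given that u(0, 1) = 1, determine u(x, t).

Substitute the ansatz u = A t^{2} into the left-hand side.
Derivatives of the ansatz:
  u_tt = 2 A
  u_x = 0
Term by term:
  (t + 1)·u_tt = 2 A t + 2 A
  (t + 1)·u_x = 0
So the left-hand side equals
  2 A t + 2 A
This must equal f(x, t) = 2 t + 2 identically.
Matching coefficients of the independent functions:
  [constant term, t]:  2 A = 2
Solving: A = 1.
Check against the point condition:
  u(0, 1) = 1  ⟹  A = 1  ✓
Hence u(x, t) = t^{2}.

Answer: u(x, t) = t^{2}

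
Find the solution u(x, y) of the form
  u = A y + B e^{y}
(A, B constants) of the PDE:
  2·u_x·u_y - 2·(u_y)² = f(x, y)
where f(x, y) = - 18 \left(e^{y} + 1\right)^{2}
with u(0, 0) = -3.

Answer: u(x, y) = - 3 y - 3 e^{y}

Derivation:
Substitute the ansatz u = A y + B e^{y} into the left-hand side.
Derivatives of the ansatz:
  u_x = 0
  u_y = A + B e^{y}
Term by term:
  2·u_x·u_y = 0
  -2·(u_y)² = - 2 A^{2} - 4 A B e^{y} - 2 B^{2} e^{2 y}
So the left-hand side equals
  - 2 A^{2} - 4 A B e^{y} - 2 B^{2} e^{2 y}
This must equal f(x, y) identically; expanded, f = - 18 e^{2 y} - 36 e^{y} - 18.
Matching coefficients of the independent functions:
  [constant term]:  - 2 A^{2} = -18
  [e^{y}]:  - 4 A B = -36
  [e^{2 y}]:  - 2 B^{2} = -18
These equations allow (A, B) = (-3, -3) or (3, 3).
Impose the point condition(s):
  u(0, 0) = -3  ⟹  B = -3
Only A = -3, B = -3 satisfies everything.
Hence u(x, y) = - 3 y - 3 e^{y}.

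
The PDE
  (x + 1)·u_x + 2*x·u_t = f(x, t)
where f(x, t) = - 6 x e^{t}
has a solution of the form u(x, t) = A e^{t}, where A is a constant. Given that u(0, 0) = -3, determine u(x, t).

Answer: u(x, t) = - 3 e^{t}

Derivation:
Substitute the ansatz u = A e^{t} into the left-hand side.
Derivatives of the ansatz:
  u_x = 0
  u_t = A e^{t}
Term by term:
  (x + 1)·u_x = 0
  2*x·u_t = 2 A x e^{t}
So the left-hand side equals
  2 A x e^{t}
This must equal f(x, t) = - 6 x e^{t} identically.
Matching coefficients of the independent functions:
  [x e^{t}]:  2 A = -6
Solving: A = -3.
Check against the point condition:
  u(0, 0) = -3  ⟹  A = -3  ✓
Hence u(x, t) = - 3 e^{t}.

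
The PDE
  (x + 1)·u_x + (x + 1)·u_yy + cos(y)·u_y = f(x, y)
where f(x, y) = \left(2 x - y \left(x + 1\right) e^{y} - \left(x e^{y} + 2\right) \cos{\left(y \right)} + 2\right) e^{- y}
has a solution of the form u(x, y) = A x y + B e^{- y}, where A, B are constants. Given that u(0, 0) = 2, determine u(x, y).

Answer: u(x, y) = - x y + 2 e^{- y}

Derivation:
Substitute the ansatz u = A x y + B e^{- y} into the left-hand side.
Derivatives of the ansatz:
  u_x = A y
  u_yy = B e^{- y}
  u_y = A x - B e^{- y}
Term by term:
  (x + 1)·u_x = A x y + A y
  (x + 1)·u_yy = B x e^{- y} + B e^{- y}
  cos(y)·u_y = A x \cos{\left(y \right)} - B e^{- y} \cos{\left(y \right)}
So the left-hand side equals
  A x y + A x \cos{\left(y \right)} + A y + B x e^{- y} - B e^{- y} \cos{\left(y \right)} + B e^{- y}
This must equal f(x, y) identically; expanded, f = - x y - x \cos{\left(y \right)} + 2 x e^{- y} - y - 2 e^{- y} \cos{\left(y \right)} + 2 e^{- y}.
Matching coefficients of the independent functions:
  [y, x y, x \cos{\left(y \right)}]:  A = -1
  [x e^{- y}, e^{- y}]:  B = 2
  [e^{- y} \cos{\left(y \right)}]:  - B = -2
Solving: A = -1, B = 2.
Check against the point condition:
  u(0, 0) = 2  ⟹  B = 2  ✓
Hence u(x, y) = - x y + 2 e^{- y}.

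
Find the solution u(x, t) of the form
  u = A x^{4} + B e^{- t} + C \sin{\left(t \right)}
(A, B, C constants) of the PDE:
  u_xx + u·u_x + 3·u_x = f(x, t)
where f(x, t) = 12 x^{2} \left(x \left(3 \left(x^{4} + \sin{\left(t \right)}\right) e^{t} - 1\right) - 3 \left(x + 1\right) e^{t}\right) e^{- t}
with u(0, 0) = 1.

Answer: u(x, t) = - 3 x^{4} - 3 \sin{\left(t \right)} + e^{- t}

Derivation:
Substitute the ansatz u = A x^{4} + B e^{- t} + C \sin{\left(t \right)} into the left-hand side.
Derivatives of the ansatz:
  u_xx = 12 A x^{2}
  u_x = 4 A x^{3}
Term by term:
  u_xx = 12 A x^{2}
  u·u_x = 4 A^{2} x^{7} + 4 A B x^{3} e^{- t} + 4 A C x^{3} \sin{\left(t \right)}
  3·u_x = 12 A x^{3}
So the left-hand side equals
  4 A^{2} x^{7} + 4 A B x^{3} e^{- t} + 4 A C x^{3} \sin{\left(t \right)} + 12 A x^{3} + 12 A x^{2}
This must equal f(x, t) identically; expanded, f = 36 x^{7} + 36 x^{3} \sin{\left(t \right)} - 36 x^{3} - 12 x^{3} e^{- t} - 36 x^{2}.
Matching coefficients of the independent functions:
  [x^{2}, x^{3}]:  12 A = -36
  [x^{7}]:  4 A^{2} = 36
  [x^{3} e^{- t}]:  4 A B = -12
  [x^{3} \sin{\left(t \right)}]:  4 A C = 36
Solving: A = -3, B = 1, C = -3.
Check against the point condition:
  u(0, 0) = 1  ⟹  B = 1  ✓
Hence u(x, t) = - 3 x^{4} - 3 \sin{\left(t \right)} + e^{- t}.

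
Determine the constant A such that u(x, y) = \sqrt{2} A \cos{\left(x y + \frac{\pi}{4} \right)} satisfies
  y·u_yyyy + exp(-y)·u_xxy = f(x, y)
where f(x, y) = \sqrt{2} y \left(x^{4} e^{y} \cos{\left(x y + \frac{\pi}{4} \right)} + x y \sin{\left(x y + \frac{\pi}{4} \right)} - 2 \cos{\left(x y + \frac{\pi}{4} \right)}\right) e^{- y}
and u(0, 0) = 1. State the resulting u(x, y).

Substitute the ansatz u = \sqrt{2} A \cos{\left(x y + \frac{\pi}{4} \right)} into the left-hand side.
Derivatives of the ansatz:
  u_yyyy = \sqrt{2} A x^{4} \cos{\left(x y + \frac{\pi}{4} \right)}
  u_xxy = \sqrt{2} A x y^{2} \sin{\left(x y + \frac{\pi}{4} \right)} - 2 \sqrt{2} A y \cos{\left(x y + \frac{\pi}{4} \right)}
Term by term:
  y·u_yyyy = \sqrt{2} A x^{4} y \cos{\left(x y + \frac{\pi}{4} \right)}
  exp(-y)·u_xxy = \sqrt{2} A x y^{2} e^{- y} \sin{\left(x y + \frac{\pi}{4} \right)} - 2 \sqrt{2} A y e^{- y} \cos{\left(x y + \frac{\pi}{4} \right)}
So the left-hand side equals
  \sqrt{2} A x^{4} y \cos{\left(x y + \frac{\pi}{4} \right)} + \sqrt{2} A x y^{2} e^{- y} \sin{\left(x y + \frac{\pi}{4} \right)} - 2 \sqrt{2} A y e^{- y} \cos{\left(x y + \frac{\pi}{4} \right)}
This must equal f(x, y) identically; expanded, f = \sqrt{2} x^{4} y \cos{\left(x y + \frac{\pi}{4} \right)} + \sqrt{2} x y^{2} e^{- y} \sin{\left(x y + \frac{\pi}{4} \right)} - 2 \sqrt{2} y e^{- y} \cos{\left(x y + \frac{\pi}{4} \right)}.
Matching coefficients of the independent functions:
  [\sqrt{2} x^{4} y \cos{\left(x y + \frac{\pi}{4} \right)}, \sqrt{2} x y^{2} e^{- y} \sin{\left(x y + \frac{\pi}{4} \right)}]:  A = 1
  [\sqrt{2} y e^{- y} \cos{\left(x y + \frac{\pi}{4} \right)}]:  - 2 A = -2
Solving: A = 1.
Check against the point condition:
  u(0, 0) = 1  ⟹  A = 1  ✓
Hence u(x, y) = \sqrt{2} \cos{\left(x y + \frac{\pi}{4} \right)}.

Answer: u(x, y) = \sqrt{2} \cos{\left(x y + \frac{\pi}{4} \right)}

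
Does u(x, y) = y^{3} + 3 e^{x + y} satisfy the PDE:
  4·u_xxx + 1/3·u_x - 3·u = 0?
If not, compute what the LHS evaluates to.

Answer: No, the LHS evaluates to - 3 y^{3} + 4 e^{x + y}

Derivation:
Evaluate each term of the left-hand side for u = y^{3} + 3 e^{x + y}.
Derivatives:
  u_xxx = 3 e^{x} e^{y}
  u_x = 3 e^{x} e^{y}
Terms:
  4·u_xxx = 12 e^{x + y}
  1/3·u_x = e^{x + y}
  -3·u = - 3 y^{3} - 9 e^{x + y}
Sum: LHS = - 3 y^{3} + 4 e^{x + y}
Given right-hand side: 0. Difference LHS − RHS = - 3 y^{3} + 4 e^{x + y} ≠ 0, so u is not a solution.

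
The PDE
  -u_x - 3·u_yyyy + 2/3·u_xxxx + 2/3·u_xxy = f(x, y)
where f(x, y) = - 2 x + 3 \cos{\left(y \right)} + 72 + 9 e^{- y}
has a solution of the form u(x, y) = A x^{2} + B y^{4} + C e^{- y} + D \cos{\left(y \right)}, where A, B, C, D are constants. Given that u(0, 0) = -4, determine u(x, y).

Substitute the ansatz u = A x^{2} + B y^{4} + C e^{- y} + D \cos{\left(y \right)} into the left-hand side.
Derivatives of the ansatz:
  u_x = 2 A x
  u_yyyy = 24 B + C e^{- y} + D \cos{\left(y \right)}
  u_xxxx = 0
  u_xxy = 0
Term by term:
  -u_x = - 2 A x
  -3·u_yyyy = - 72 B - 3 C e^{- y} - 3 D \cos{\left(y \right)}
  2/3·u_xxxx = 0
  2/3·u_xxy = 0
So the left-hand side equals
  - 2 A x - 72 B - 3 C e^{- y} - 3 D \cos{\left(y \right)}
This must equal f(x, y) = - 2 x + 3 \cos{\left(y \right)} + 72 + 9 e^{- y} identically.
Matching coefficients of the independent functions:
  [constant term]:  - 72 B = 72
  [x]:  - 2 A = -2
  [e^{- y}]:  - 3 C = 9
  [\cos{\left(y \right)}]:  - 3 D = 3
Solving: A = 1, B = -1, C = -3, D = -1.
Check against the point condition:
  u(0, 0) = -4  ⟹  C + D = -4  ✓
Hence u(x, y) = x^{2} - y^{4} - \cos{\left(y \right)} - 3 e^{- y}.

Answer: u(x, y) = x^{2} - y^{4} - \cos{\left(y \right)} - 3 e^{- y}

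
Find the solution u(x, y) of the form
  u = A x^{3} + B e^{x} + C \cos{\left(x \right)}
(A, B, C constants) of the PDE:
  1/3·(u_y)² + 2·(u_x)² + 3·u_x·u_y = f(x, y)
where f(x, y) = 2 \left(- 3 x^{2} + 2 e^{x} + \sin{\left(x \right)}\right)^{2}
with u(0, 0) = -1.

Substitute the ansatz u = A x^{3} + B e^{x} + C \cos{\left(x \right)} into the left-hand side.
Derivatives of the ansatz:
  u_y = 0
  u_x = 3 A x^{2} + B e^{x} - C \sin{\left(x \right)}
Term by term:
  1/3·(u_y)² = 0
  2·(u_x)² = 18 A^{2} x^{4} + 12 A B x^{2} e^{x} - 12 A C x^{2} \sin{\left(x \right)} + 2 B^{2} e^{2 x} - 4 B C e^{x} \sin{\left(x \right)} + 2 C^{2} \sin^{2}{\left(x \right)}
  3·u_x·u_y = 0
So the left-hand side equals
  18 A^{2} x^{4} + 12 A B x^{2} e^{x} - 12 A C x^{2} \sin{\left(x \right)} + 2 B^{2} e^{2 x} - 4 B C e^{x} \sin{\left(x \right)} + 2 C^{2} \sin^{2}{\left(x \right)}
This must equal f(x, y) identically; expanded, f = 18 x^{4} - 24 x^{2} e^{x} - 12 x^{2} \sin{\left(x \right)} + 8 e^{2 x} + 8 e^{x} \sin{\left(x \right)} + 2 \sin^{2}{\left(x \right)}.
Matching coefficients of the independent functions:
  [x^{4}]:  18 A^{2} = 18
  [x^{2} e^{x}]:  12 A B = -24
  [x^{2} \sin{\left(x \right)}]:  - 12 A C = -12
  [e^{x} \sin{\left(x \right)}]:  - 4 B C = 8
  [e^{2 x}]:  2 B^{2} = 8
  [\sin^{2}{\left(x \right)}]:  2 C^{2} = 2
These equations allow (A, B, C) = (-1, 2, -1) or (1, -2, 1).
Impose the point condition(s):
  u(0, 0) = -1  ⟹  B + C = -1
Only A = 1, B = -2, C = 1 satisfies everything.
Hence u(x, y) = x^{3} - 2 e^{x} + \cos{\left(x \right)}.

Answer: u(x, y) = x^{3} - 2 e^{x} + \cos{\left(x \right)}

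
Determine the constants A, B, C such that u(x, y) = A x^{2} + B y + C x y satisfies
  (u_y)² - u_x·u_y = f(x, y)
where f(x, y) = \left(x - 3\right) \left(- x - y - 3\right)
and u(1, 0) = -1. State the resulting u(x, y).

Substitute the ansatz u = A x^{2} + B y + C x y into the left-hand side.
Derivatives of the ansatz:
  u_y = B + C x
  u_x = 2 A x + C y
Term by term:
  (u_y)² = B^{2} + 2 B C x + C^{2} x^{2}
  -u_x·u_y = - 2 A B x - 2 A C x^{2} - B C y - C^{2} x y
So the left-hand side equals
  - 2 A B x - 2 A C x^{2} + B^{2} + 2 B C x - B C y + C^{2} x^{2} - C^{2} x y
This must equal f(x, y) identically; expanded, f = - x^{2} - x y + 3 y + 9.
Matching coefficients of the independent functions:
  [constant term]:  B^{2} = 9
  [x]:  - 2 A B + 2 B C = 0
  [x^{2}]:  - 2 A C + C^{2} = -1
  [y]:  - B C = 3
  [x y]:  - C^{2} = -1
These equations allow (A, B, C) = (-1, 3, -1) or (1, -3, 1).
Impose the point condition(s):
  u(1, 0) = -1  ⟹  A = -1
Only A = -1, B = 3, C = -1 satisfies everything.
Hence u(x, y) = - x^{2} - x y + 3 y.

Answer: u(x, y) = - x^{2} - x y + 3 y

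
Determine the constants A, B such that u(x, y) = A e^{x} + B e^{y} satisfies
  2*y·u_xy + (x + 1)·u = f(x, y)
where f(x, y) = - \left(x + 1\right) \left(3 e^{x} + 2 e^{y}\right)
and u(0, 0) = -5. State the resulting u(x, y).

Answer: u(x, y) = - 3 e^{x} - 2 e^{y}

Derivation:
Substitute the ansatz u = A e^{x} + B e^{y} into the left-hand side.
Derivatives of the ansatz:
  u_xy = 0
Term by term:
  2*y·u_xy = 0
  (x + 1)·u = A x e^{x} + A e^{x} + B x e^{y} + B e^{y}
So the left-hand side equals
  A x e^{x} + A e^{x} + B x e^{y} + B e^{y}
This must equal f(x, y) identically; expanded, f = - 3 x e^{x} - 2 x e^{y} - 3 e^{x} - 2 e^{y}.
Matching coefficients of the independent functions:
  [x e^{x}, e^{x}]:  A = -3
  [x e^{y}, e^{y}]:  B = -2
Solving: A = -3, B = -2.
Check against the point condition:
  u(0, 0) = -5  ⟹  A + B = -5  ✓
Hence u(x, y) = - 3 e^{x} - 2 e^{y}.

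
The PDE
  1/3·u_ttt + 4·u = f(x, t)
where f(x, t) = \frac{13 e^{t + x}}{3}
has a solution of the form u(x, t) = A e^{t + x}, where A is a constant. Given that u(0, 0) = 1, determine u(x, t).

Substitute the ansatz u = A e^{t + x} into the left-hand side.
Derivatives of the ansatz:
  u_ttt = A e^{t} e^{x}
Term by term:
  1/3·u_ttt = \frac{A e^{t} e^{x}}{3}
  4·u = 4 A e^{t} e^{x}
So the left-hand side equals
  \frac{13 A e^{t} e^{x}}{3}
This must equal f(x, t) identically; expanded, f = \frac{13 e^{t} e^{x}}{3}.
Matching coefficients of the independent functions:
  [e^{t} e^{x}]:  \frac{13 A}{3} = \frac{13}{3}
Solving: A = 1.
Check against the point condition:
  u(0, 0) = 1  ⟹  A = 1  ✓
Hence u(x, t) = e^{t + x}.

Answer: u(x, t) = e^{t + x}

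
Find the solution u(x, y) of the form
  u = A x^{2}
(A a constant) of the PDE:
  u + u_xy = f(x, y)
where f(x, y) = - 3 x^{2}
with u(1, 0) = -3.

Substitute the ansatz u = A x^{2} into the left-hand side.
Derivatives of the ansatz:
  u_xy = 0
Term by term:
  u = A x^{2}
  u_xy = 0
So the left-hand side equals
  A x^{2}
This must equal f(x, y) = - 3 x^{2} identically.
Matching coefficients of the independent functions:
  [x^{2}]:  A = -3
Solving: A = -3.
Check against the point condition:
  u(1, 0) = -3  ⟹  A = -3  ✓
Hence u(x, y) = - 3 x^{2}.

Answer: u(x, y) = - 3 x^{2}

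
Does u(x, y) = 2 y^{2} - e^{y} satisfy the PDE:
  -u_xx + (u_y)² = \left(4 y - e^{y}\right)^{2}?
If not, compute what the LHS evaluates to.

Answer: Yes

Derivation:
Evaluate each term of the left-hand side for u = 2 y^{2} - e^{y}.
Derivatives:
  u_xx = 0
  u_y = 4 y - e^{y}
Terms:
  -u_xx = 0
  (u_y)² = \left(4 y - e^{y}\right)^{2}
Sum: LHS = \left(4 y - e^{y}\right)^{2}
This is exactly the given right-hand side, so u is a solution.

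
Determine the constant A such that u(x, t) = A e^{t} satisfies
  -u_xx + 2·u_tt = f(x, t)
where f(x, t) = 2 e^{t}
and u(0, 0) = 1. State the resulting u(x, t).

Answer: u(x, t) = e^{t}

Derivation:
Substitute the ansatz u = A e^{t} into the left-hand side.
Derivatives of the ansatz:
  u_xx = 0
  u_tt = A e^{t}
Term by term:
  -u_xx = 0
  2·u_tt = 2 A e^{t}
So the left-hand side equals
  2 A e^{t}
This must equal f(x, t) = 2 e^{t} identically.
Matching coefficients of the independent functions:
  [e^{t}]:  2 A = 2
Solving: A = 1.
Check against the point condition:
  u(0, 0) = 1  ⟹  A = 1  ✓
Hence u(x, t) = e^{t}.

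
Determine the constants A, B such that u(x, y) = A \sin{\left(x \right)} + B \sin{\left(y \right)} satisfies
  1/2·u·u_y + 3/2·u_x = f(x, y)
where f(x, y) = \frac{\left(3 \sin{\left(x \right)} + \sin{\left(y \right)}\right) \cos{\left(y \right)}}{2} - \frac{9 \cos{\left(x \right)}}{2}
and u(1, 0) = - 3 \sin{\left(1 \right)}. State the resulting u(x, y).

Substitute the ansatz u = A \sin{\left(x \right)} + B \sin{\left(y \right)} into the left-hand side.
Derivatives of the ansatz:
  u_y = B \cos{\left(y \right)}
  u_x = A \cos{\left(x \right)}
Term by term:
  1/2·u·u_y = \frac{A B \sin{\left(x \right)} \cos{\left(y \right)}}{2} + \frac{B^{2} \sin{\left(y \right)} \cos{\left(y \right)}}{2}
  3/2·u_x = \frac{3 A \cos{\left(x \right)}}{2}
So the left-hand side equals
  \frac{A B \sin{\left(x \right)} \cos{\left(y \right)}}{2} + \frac{3 A \cos{\left(x \right)}}{2} + \frac{B^{2} \sin{\left(y \right)} \cos{\left(y \right)}}{2}
This must equal f(x, y) identically; expanded, f = \frac{3 \sin{\left(x \right)} \cos{\left(y \right)}}{2} + \frac{\sin{\left(y \right)} \cos{\left(y \right)}}{2} - \frac{9 \cos{\left(x \right)}}{2}.
Matching coefficients of the independent functions:
  [\sin{\left(x \right)} \cos{\left(y \right)}]:  \frac{A B}{2} = \frac{3}{2}
  [\sin{\left(y \right)} \cos{\left(y \right)}]:  \frac{B^{2}}{2} = \frac{1}{2}
  [\cos{\left(x \right)}]:  \frac{3 A}{2} = - \frac{9}{2}
Solving: A = -3, B = -1.
Check against the point condition:
  u(1, 0) = - 3 \sin{\left(1 \right)}  ⟹  A \sin{\left(1 \right)} = - 3 \sin{\left(1 \right)}  ✓
Hence u(x, y) = - 3 \sin{\left(x \right)} - \sin{\left(y \right)}.

Answer: u(x, y) = - 3 \sin{\left(x \right)} - \sin{\left(y \right)}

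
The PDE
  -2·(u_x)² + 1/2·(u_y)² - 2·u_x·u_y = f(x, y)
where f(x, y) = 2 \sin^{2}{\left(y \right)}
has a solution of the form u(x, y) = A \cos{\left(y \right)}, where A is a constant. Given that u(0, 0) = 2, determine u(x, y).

Substitute the ansatz u = A \cos{\left(y \right)} into the left-hand side.
Derivatives of the ansatz:
  u_x = 0
  u_y = - A \sin{\left(y \right)}
Term by term:
  -2·(u_x)² = 0
  1/2·(u_y)² = \frac{A^{2} \sin^{2}{\left(y \right)}}{2}
  -2·u_x·u_y = 0
So the left-hand side equals
  \frac{A^{2} \sin^{2}{\left(y \right)}}{2}
This must equal f(x, y) = 2 \sin^{2}{\left(y \right)} identically.
Matching coefficients of the independent functions:
  [\sin^{2}{\left(y \right)}]:  \frac{A^{2}}{2} = 2
These equations allow (A) = (-2) or (2).
Impose the point condition(s):
  u(0, 0) = 2  ⟹  A = 2
Only A = 2 satisfies everything.
Hence u(x, y) = 2 \cos{\left(y \right)}.

Answer: u(x, y) = 2 \cos{\left(y \right)}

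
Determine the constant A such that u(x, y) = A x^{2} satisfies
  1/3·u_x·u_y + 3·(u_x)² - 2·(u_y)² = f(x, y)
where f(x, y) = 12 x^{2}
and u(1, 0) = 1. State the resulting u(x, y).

Answer: u(x, y) = x^{2}

Derivation:
Substitute the ansatz u = A x^{2} into the left-hand side.
Derivatives of the ansatz:
  u_x = 2 A x
  u_y = 0
Term by term:
  1/3·u_x·u_y = 0
  3·(u_x)² = 12 A^{2} x^{2}
  -2·(u_y)² = 0
So the left-hand side equals
  12 A^{2} x^{2}
This must equal f(x, y) = 12 x^{2} identically.
Matching coefficients of the independent functions:
  [x^{2}]:  12 A^{2} = 12
These equations allow (A) = (-1) or (1).
Impose the point condition(s):
  u(1, 0) = 1  ⟹  A = 1
Only A = 1 satisfies everything.
Hence u(x, y) = x^{2}.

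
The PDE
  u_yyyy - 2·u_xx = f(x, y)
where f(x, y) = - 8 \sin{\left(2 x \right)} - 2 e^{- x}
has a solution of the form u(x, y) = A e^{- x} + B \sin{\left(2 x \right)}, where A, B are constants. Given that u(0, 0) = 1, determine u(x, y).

Substitute the ansatz u = A e^{- x} + B \sin{\left(2 x \right)} into the left-hand side.
Derivatives of the ansatz:
  u_yyyy = 0
  u_xx = A e^{- x} - 4 B \sin{\left(2 x \right)}
Term by term:
  u_yyyy = 0
  -2·u_xx = - 2 A e^{- x} + 8 B \sin{\left(2 x \right)}
So the left-hand side equals
  - 2 A e^{- x} + 8 B \sin{\left(2 x \right)}
This must equal f(x, y) = - 8 \sin{\left(2 x \right)} - 2 e^{- x} identically.
Matching coefficients of the independent functions:
  [e^{- x}]:  - 2 A = -2
  [\sin{\left(2 x \right)}]:  8 B = -8
Solving: A = 1, B = -1.
Check against the point condition:
  u(0, 0) = 1  ⟹  A = 1  ✓
Hence u(x, y) = - \sin{\left(2 x \right)} + e^{- x}.

Answer: u(x, y) = - \sin{\left(2 x \right)} + e^{- x}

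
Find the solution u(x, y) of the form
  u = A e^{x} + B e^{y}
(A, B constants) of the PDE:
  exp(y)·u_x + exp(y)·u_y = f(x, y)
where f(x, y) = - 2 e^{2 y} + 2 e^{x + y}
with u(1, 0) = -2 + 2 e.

Answer: u(x, y) = 2 e^{x} - 2 e^{y}

Derivation:
Substitute the ansatz u = A e^{x} + B e^{y} into the left-hand side.
Derivatives of the ansatz:
  u_x = A e^{x}
  u_y = B e^{y}
Term by term:
  exp(y)·u_x = A e^{x} e^{y}
  exp(y)·u_y = B e^{2 y}
So the left-hand side equals
  A e^{x} e^{y} + B e^{2 y}
This must equal f(x, y) identically; expanded, f = 2 e^{x} e^{y} - 2 e^{2 y}.
Matching coefficients of the independent functions:
  [e^{x} e^{y}]:  A = 2
  [e^{2 y}]:  B = -2
Solving: A = 2, B = -2.
Check against the point condition:
  u(1, 0) = -2 + 2 e  ⟹  e A + B = -2 + 2 e  ✓
Hence u(x, y) = 2 e^{x} - 2 e^{y}.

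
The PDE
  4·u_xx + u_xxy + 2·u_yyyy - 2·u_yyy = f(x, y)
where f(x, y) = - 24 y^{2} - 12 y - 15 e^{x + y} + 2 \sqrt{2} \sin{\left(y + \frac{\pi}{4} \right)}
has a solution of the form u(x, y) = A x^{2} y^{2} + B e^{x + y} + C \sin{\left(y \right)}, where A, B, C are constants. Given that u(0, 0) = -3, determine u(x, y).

Substitute the ansatz u = A x^{2} y^{2} + B e^{x + y} + C \sin{\left(y \right)} into the left-hand side.
Derivatives of the ansatz:
  u_xx = 2 A y^{2} + B e^{x} e^{y}
  u_xxy = 4 A y + B e^{x} e^{y}
  u_yyyy = B e^{x} e^{y} + C \sin{\left(y \right)}
  u_yyy = B e^{x} e^{y} - C \cos{\left(y \right)}
Term by term:
  4·u_xx = 8 A y^{2} + 4 B e^{x} e^{y}
  u_xxy = 4 A y + B e^{x} e^{y}
  2·u_yyyy = 2 B e^{x} e^{y} + 2 C \sin{\left(y \right)}
  -2·u_yyy = - 2 B e^{x} e^{y} + 2 C \cos{\left(y \right)}
So the left-hand side equals
  8 A y^{2} + 4 A y + 5 B e^{x} e^{y} + 2 C \sin{\left(y \right)} + 2 C \cos{\left(y \right)}
This must equal f(x, y) identically; expanded, f = - 24 y^{2} - 12 y - 15 e^{x} e^{y} + 2 \sin{\left(y \right)} + 2 \cos{\left(y \right)}.
Matching coefficients of the independent functions:
  [y]:  4 A = -12
  [y^{2}]:  8 A = -24
  [e^{x} e^{y}]:  5 B = -15
  [\sin{\left(y \right)}, \cos{\left(y \right)}]:  2 C = 2
Solving: A = -3, B = -3, C = 1.
Check against the point condition:
  u(0, 0) = -3  ⟹  B = -3  ✓
Hence u(x, y) = - 3 x^{2} y^{2} - 3 e^{x + y} + \sin{\left(y \right)}.

Answer: u(x, y) = - 3 x^{2} y^{2} - 3 e^{x + y} + \sin{\left(y \right)}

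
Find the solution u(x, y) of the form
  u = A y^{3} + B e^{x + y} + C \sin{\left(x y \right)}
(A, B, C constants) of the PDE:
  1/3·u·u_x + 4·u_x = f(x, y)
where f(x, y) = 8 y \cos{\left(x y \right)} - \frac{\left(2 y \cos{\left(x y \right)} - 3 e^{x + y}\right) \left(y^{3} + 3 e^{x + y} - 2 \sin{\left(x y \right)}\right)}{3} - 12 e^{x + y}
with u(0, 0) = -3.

Substitute the ansatz u = A y^{3} + B e^{x + y} + C \sin{\left(x y \right)} into the left-hand side.
Derivatives of the ansatz:
  u_x = B e^{x} e^{y} + C y \cos{\left(x y \right)}
Term by term:
  1/3·u·u_x = \frac{A B y^{3} e^{x} e^{y}}{3} + \frac{A C y^{4} \cos{\left(x y \right)}}{3} + \frac{B^{2} e^{2 x} e^{2 y}}{3} + \frac{B C y e^{x} e^{y} \cos{\left(x y \right)}}{3} + \frac{B C e^{x} e^{y} \sin{\left(x y \right)}}{3} + \frac{C^{2} y \sin{\left(x y \right)} \cos{\left(x y \right)}}{3}
  4·u_x = 4 B e^{x} e^{y} + 4 C y \cos{\left(x y \right)}
So the left-hand side equals
  \frac{A B y^{3} e^{x} e^{y}}{3} + \frac{A C y^{4} \cos{\left(x y \right)}}{3} + \frac{B^{2} e^{2 x} e^{2 y}}{3} + \frac{B C y e^{x} e^{y} \cos{\left(x y \right)}}{3} + \frac{B C e^{x} e^{y} \sin{\left(x y \right)}}{3} + 4 B e^{x} e^{y} + \frac{C^{2} y \sin{\left(x y \right)} \cos{\left(x y \right)}}{3} + 4 C y \cos{\left(x y \right)}
This must equal f(x, y) identically; expanded, f = - \frac{2 y^{4} \cos{\left(x y \right)}}{3} + y^{3} e^{x} e^{y} - 2 y e^{x} e^{y} \cos{\left(x y \right)} + \frac{4 y \sin{\left(x y \right)} \cos{\left(x y \right)}}{3} + 8 y \cos{\left(x y \right)} + 3 e^{2 x} e^{2 y} - 2 e^{x} e^{y} \sin{\left(x y \right)} - 12 e^{x} e^{y}.
Matching coefficients of the independent functions:
  [y \cos{\left(x y \right)}]:  4 C = 8
  [y^{4} \cos{\left(x y \right)}]:  \frac{A C}{3} = - \frac{2}{3}
  [e^{x} e^{y}]:  4 B = -12
  [e^{2 x} e^{2 y}]:  \frac{B^{2}}{3} = 3
  [y \sin{\left(x y \right)} \cos{\left(x y \right)}]:  \frac{C^{2}}{3} = \frac{4}{3}
  [y^{3} e^{x} e^{y}]:  \frac{A B}{3} = 1
  [e^{x} e^{y} \sin{\left(x y \right)}, y e^{x} e^{y} \cos{\left(x y \right)}]:  \frac{B C}{3} = -2
Solving: A = -1, B = -3, C = 2.
Check against the point condition:
  u(0, 0) = -3  ⟹  B = -3  ✓
Hence u(x, y) = - y^{3} - 3 e^{x + y} + 2 \sin{\left(x y \right)}.

Answer: u(x, y) = - y^{3} - 3 e^{x + y} + 2 \sin{\left(x y \right)}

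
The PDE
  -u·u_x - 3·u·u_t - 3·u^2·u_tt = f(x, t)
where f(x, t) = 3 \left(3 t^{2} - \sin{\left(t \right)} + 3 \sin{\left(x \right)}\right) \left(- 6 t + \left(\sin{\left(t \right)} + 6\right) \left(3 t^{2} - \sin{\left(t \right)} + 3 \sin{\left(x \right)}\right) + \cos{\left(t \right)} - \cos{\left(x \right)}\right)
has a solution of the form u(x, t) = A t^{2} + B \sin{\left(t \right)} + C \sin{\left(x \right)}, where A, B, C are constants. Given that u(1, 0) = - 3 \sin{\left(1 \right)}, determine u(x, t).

Substitute the ansatz u = A t^{2} + B \sin{\left(t \right)} + C \sin{\left(x \right)} into the left-hand side.
Derivatives of the ansatz:
  u_x = C \cos{\left(x \right)}
  u_t = 2 A t + B \cos{\left(t \right)}
  u_tt = 2 A - B \sin{\left(t \right)}
Term by term:
  -u·u_x = - A C t^{2} \cos{\left(x \right)} - B C \sin{\left(t \right)} \cos{\left(x \right)} - C^{2} \sin{\left(x \right)} \cos{\left(x \right)}
  -3·u·u_t = - 6 A^{2} t^{3} - 3 A B t^{2} \cos{\left(t \right)} - 6 A B t \sin{\left(t \right)} - 6 A C t \sin{\left(x \right)} - 3 B^{2} \sin{\left(t \right)} \cos{\left(t \right)} - 3 B C \sin{\left(x \right)} \cos{\left(t \right)}
  -3·u^2·u_tt = - 6 A^{3} t^{4} + 3 A^{2} B t^{4} \sin{\left(t \right)} - 12 A^{2} B t^{2} \sin{\left(t \right)} - 12 A^{2} C t^{2} \sin{\left(x \right)} + 6 A B^{2} t^{2} \sin^{2}{\left(t \right)} - 6 A B^{2} \sin^{2}{\left(t \right)} + 6 A B C t^{2} \sin{\left(t \right)} \sin{\left(x \right)} - 12 A B C \sin{\left(t \right)} \sin{\left(x \right)} - 6 A C^{2} \sin^{2}{\left(x \right)} + 3 B^{3} \sin^{3}{\left(t \right)} + 6 B^{2} C \sin^{2}{\left(t \right)} \sin{\left(x \right)} + 3 B C^{2} \sin{\left(t \right)} \sin^{2}{\left(x \right)}
So the left-hand side equals
  - 6 A^{3} t^{4} + 3 A^{2} B t^{4} \sin{\left(t \right)} - 12 A^{2} B t^{2} \sin{\left(t \right)} - 12 A^{2} C t^{2} \sin{\left(x \right)} - 6 A^{2} t^{3} + 6 A B^{2} t^{2} \sin^{2}{\left(t \right)} - 6 A B^{2} \sin^{2}{\left(t \right)} + 6 A B C t^{2} \sin{\left(t \right)} \sin{\left(x \right)} - 12 A B C \sin{\left(t \right)} \sin{\left(x \right)} - 3 A B t^{2} \cos{\left(t \right)} - 6 A B t \sin{\left(t \right)} - 6 A C^{2} \sin^{2}{\left(x \right)} - A C t^{2} \cos{\left(x \right)} - 6 A C t \sin{\left(x \right)} + 3 B^{3} \sin^{3}{\left(t \right)} + 6 B^{2} C \sin^{2}{\left(t \right)} \sin{\left(x \right)} - 3 B^{2} \sin{\left(t \right)} \cos{\left(t \right)} + 3 B C^{2} \sin{\left(t \right)} \sin^{2}{\left(x \right)} - B C \sin{\left(t \right)} \cos{\left(x \right)} - 3 B C \sin{\left(x \right)} \cos{\left(t \right)} - C^{2} \sin{\left(x \right)} \cos{\left(x \right)}
This must equal f(x, t) identically; expanded, f = 27 t^{4} \sin{\left(t \right)} + 162 t^{4} - 54 t^{3} - 18 t^{2} \sin^{2}{\left(t \right)} + 54 t^{2} \sin{\left(t \right)} \sin{\left(x \right)} - 108 t^{2} \sin{\left(t \right)} + 324 t^{2} \sin{\left(x \right)} + 9 t^{2} \cos{\left(t \right)} - 9 t^{2} \cos{\left(x \right)} + 18 t \sin{\left(t \right)} - 54 t \sin{\left(x \right)} + 3 \sin^{3}{\left(t \right)} - 18 \sin^{2}{\left(t \right)} \sin{\left(x \right)} + 18 \sin^{2}{\left(t \right)} + 27 \sin{\left(t \right)} \sin^{2}{\left(x \right)} - 108 \sin{\left(t \right)} \sin{\left(x \right)} - 3 \sin{\left(t \right)} \cos{\left(t \right)} + 3 \sin{\left(t \right)} \cos{\left(x \right)} + 162 \sin^{2}{\left(x \right)} + 9 \sin{\left(x \right)} \cos{\left(t \right)} - 9 \sin{\left(x \right)} \cos{\left(x \right)}.
Matching coefficients of the independent functions:
(each divided by its leading coefficient; functions giving the same equation are listed together)
  [t^{3}]:  A^{2} - 9 = 0
  [t^{4}]:  A^{3} + 27 = 0
  [t \sin{\left(t \right)}, t^{2} \cos{\left(t \right)}]:  A B + 3 = 0
  [t \sin{\left(x \right)}, t^{2} \cos{\left(x \right)}]:  A C - 9 = 0
  [t^{2} \sin{\left(t \right)}, t^{4} \sin{\left(t \right)}]:  A^{2} B - 9 = 0
  [t^{2} \sin^{2}{\left(t \right)}, \sin^{2}{\left(t \right)}]:  A B^{2} + 3 = 0
  [t^{2} \sin{\left(x \right)}]:  A^{2} C + 27 = 0
  [\sin{\left(t \right)} \sin{\left(x \right)}, t^{2} \sin{\left(t \right)} \sin{\left(x \right)}]:  A B C - 9 = 0
  [\sin{\left(t \right)} \sin^{2}{\left(x \right)}]:  B C^{2} - 9 = 0
  [\sin{\left(t \right)} \cos{\left(t \right)}]:  B^{2} - 1 = 0
  [\sin{\left(t \right)} \cos{\left(x \right)}, \sin{\left(x \right)} \cos{\left(t \right)}]:  B C + 3 = 0
  [\sin^{2}{\left(t \right)} \sin{\left(x \right)}]:  B^{2} C + 3 = 0
  [\sin{\left(x \right)} \cos{\left(x \right)}]:  C^{2} - 9 = 0
  [\sin^{3}{\left(t \right)}]:  B^{3} - 1 = 0
  [\sin^{2}{\left(x \right)}]:  A C^{2} + 27 = 0
Solving: A = -3, B = 1, C = -3.
Check against the point condition:
  u(1, 0) = - 3 \sin{\left(1 \right)}  ⟹  C \sin{\left(1 \right)} = - 3 \sin{\left(1 \right)}  ✓
Hence u(x, t) = - 3 t^{2} + \sin{\left(t \right)} - 3 \sin{\left(x \right)}.

Answer: u(x, t) = - 3 t^{2} + \sin{\left(t \right)} - 3 \sin{\left(x \right)}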